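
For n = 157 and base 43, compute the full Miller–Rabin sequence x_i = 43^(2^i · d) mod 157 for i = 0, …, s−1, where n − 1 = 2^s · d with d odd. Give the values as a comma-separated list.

129, 156

n − 1 = 156 = 2^2 · 39, so s = 2 and d = 39.
x_0 = 43^39 mod 157 = 129.
x_1 = 129^2 mod 157 = 156.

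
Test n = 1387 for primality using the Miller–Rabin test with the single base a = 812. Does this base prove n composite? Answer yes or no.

no

n − 1 = 1386 = 2^1 · 693, so s = 1 and d = 693.
x_0 = 812^693 mod 1387 = 1386.
x_0 = 1386 ≡ −1, so 812 is not a witness.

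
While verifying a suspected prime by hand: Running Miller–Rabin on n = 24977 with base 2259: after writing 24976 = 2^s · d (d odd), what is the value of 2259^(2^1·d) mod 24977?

n − 1 = 24976 = 2^4 · 1561, so s = 4 and d = 1561.
x_0 = 2259^1561 mod 24977 = 14167.
x_1 = 14167^2 mod 24977 = 13694.

13694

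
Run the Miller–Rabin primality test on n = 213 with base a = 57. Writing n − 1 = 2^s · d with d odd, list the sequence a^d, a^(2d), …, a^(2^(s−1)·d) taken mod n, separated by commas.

96, 57

n − 1 = 212 = 2^2 · 53, so s = 2 and d = 53.
x_0 = 57^53 mod 213 = 96.
x_1 = 96^2 mod 213 = 57.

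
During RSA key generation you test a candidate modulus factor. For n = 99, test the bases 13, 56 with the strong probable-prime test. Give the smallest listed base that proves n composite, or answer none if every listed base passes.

13

n − 1 = 98 = 2^1 · 49, so s = 1 and d = 49.
Base 13: x_0 = 13^49 mod 99 = 94. x_0 ∉ {1, 98} and s = 1, so 13 is a Miller–Rabin witness and 99 is composite.
Base 56: x_0 = 56^49 mod 99 = 56. x_0 ∉ {1, 98} and s = 1, so 56 is a Miller–Rabin witness and 99 is composite.
The smallest witness among the given bases is 13.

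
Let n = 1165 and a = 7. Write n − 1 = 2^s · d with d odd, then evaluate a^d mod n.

1158

n − 1 = 1164 = 2^2 · 291, so s = 2 and d = 291.
Repeated squaring mod 1165: 7^1 ≡ 7, 7^2 ≡ 49, 7^4 ≡ 71, 7^8 ≡ 381, 7^16 ≡ 701, 7^32 ≡ 936, 7^64 ≡ 16, 7^128 ≡ 256, 7^256 ≡ 296.
291 = 256 + 32 + 2 + 1, so 7^291 ≡ 296·936·49·7 ≡ 1158 (mod 1165).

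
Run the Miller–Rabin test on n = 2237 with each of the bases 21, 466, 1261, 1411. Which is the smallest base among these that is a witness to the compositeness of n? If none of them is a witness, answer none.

none

n − 1 = 2236 = 2^2 · 559, so s = 2 and d = 559.
Base 21: x_0 = 21^559 mod 2237 = 1216. x_0 is neither 1 nor 2236, so continue squaring. x_1 = 1216^2 mod 2237 = 2236. x_1 ≡ −1, so 21 is not a witness.
Base 466: x_0 = 466^559 mod 2237 = 1. x_0 = 1, so 466 is not a witness.
Base 1261: x_0 = 1261^559 mod 2237 = 2236. x_0 = 2236 ≡ −1, so 1261 is not a witness.
Base 1411: x_0 = 1411^559 mod 2237 = 1. x_0 = 1, so 1411 is not a witness.
No listed base is a witness for 2237.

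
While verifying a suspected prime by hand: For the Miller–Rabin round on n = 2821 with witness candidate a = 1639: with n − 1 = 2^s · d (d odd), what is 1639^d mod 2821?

n − 1 = 2820 = 2^2 · 705, so s = 2 and d = 705.
1639^705 mod 2821 = 92.

92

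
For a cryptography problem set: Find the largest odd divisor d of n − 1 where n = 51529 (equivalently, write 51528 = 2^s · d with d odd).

Halving: 51528 → 25764 → 12882 → 6441; 6441 is odd.
So 51528 = 2^3 · 6441.

6441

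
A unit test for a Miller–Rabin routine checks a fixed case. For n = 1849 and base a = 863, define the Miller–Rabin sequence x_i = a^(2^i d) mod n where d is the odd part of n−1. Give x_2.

517

n − 1 = 1848 = 2^3 · 231, so s = 3 and d = 231.
Repeated squaring mod 1849: 863^1 ≡ 863, 863^2 ≡ 1471, 863^4 ≡ 511, 863^8 ≡ 412, 863^16 ≡ 1485, 863^32 ≡ 1217, 863^64 ≡ 40, 863^128 ≡ 1600.
231 = 128 + 64 + 32 + 4 + 2 + 1, so 863^231 ≡ 1600·40·1217·511·1471·863 ≡ 1719 (mod 1849).
x_0 = 1719.
x_1 = 1719^2 mod 1849 = 259.
x_2 = 259^2 mod 1849 = 517.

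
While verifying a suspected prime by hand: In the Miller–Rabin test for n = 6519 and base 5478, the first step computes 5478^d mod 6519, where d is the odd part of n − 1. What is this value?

5517

n − 1 = 6518 = 2^1 · 3259, so s = 1 and d = 3259.
Repeated squaring mod 6519: 5478^1 ≡ 5478, 5478^2 ≡ 1527, 5478^4 ≡ 4446, 5478^8 ≡ 1308, 5478^16 ≡ 2886, 5478^32 ≡ 4233, 5478^64 ≡ 4077, 5478^128 ≡ 4998, 5478^256 ≡ 5715, 5478^512 ≡ 1035, 5478^1024 ≡ 2109, 5478^2048 ≡ 1923.
3259 = 2048 + 1024 + 128 + 32 + 16 + 8 + 2 + 1, so 5478^3259 ≡ 1923·2109·4998·4233·2886·1308·1527·5478 ≡ 5517 (mod 6519).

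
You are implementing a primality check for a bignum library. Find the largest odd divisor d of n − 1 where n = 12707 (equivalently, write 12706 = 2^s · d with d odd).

Halving: 12706 → 6353; 6353 is odd.
So 12706 = 2^1 · 6353.

6353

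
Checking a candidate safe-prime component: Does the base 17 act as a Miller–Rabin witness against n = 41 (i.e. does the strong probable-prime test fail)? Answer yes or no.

no

n − 1 = 40 = 2^3 · 5, so s = 3 and d = 5.
x_0 = 17^5 mod 41 = 27.
x_0 is neither 1 nor 40, so continue squaring.
x_1 = 27^2 mod 41 = 32.
x_2 = 32^2 mod 41 = 40.
x_2 ≡ −1, so 17 is not a witness.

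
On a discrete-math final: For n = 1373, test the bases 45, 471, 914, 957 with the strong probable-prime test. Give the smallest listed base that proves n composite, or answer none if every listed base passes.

n − 1 = 1372 = 2^2 · 343, so s = 2 and d = 343.
Base 45: x_0 = 45^343 mod 1373 = 705. x_0 is neither 1 nor 1372, so continue squaring. x_1 = 705^2 mod 1373 = 1372. x_1 ≡ −1, so 45 is not a witness.
Base 471: x_0 = 471^343 mod 1373 = 668. x_0 is neither 1 nor 1372, so continue squaring. x_1 = 668^2 mod 1373 = 1372. x_1 ≡ −1, so 471 is not a witness.
Base 914: x_0 = 914^343 mod 1373 = 668. x_0 is neither 1 nor 1372, so continue squaring. x_1 = 668^2 mod 1373 = 1372. x_1 ≡ −1, so 914 is not a witness.
Base 957: x_0 = 957^343 mod 1373 = 1. x_0 = 1, so 957 is not a witness.
No listed base is a witness for 1373.

none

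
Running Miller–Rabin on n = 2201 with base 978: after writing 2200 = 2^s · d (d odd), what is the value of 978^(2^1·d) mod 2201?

n − 1 = 2200 = 2^3 · 275, so s = 3 and d = 275.
Repeated squaring mod 2201: 978^1 ≡ 978, 978^2 ≡ 1250, 978^4 ≡ 1991, 978^8 ≡ 80, 978^16 ≡ 1998, 978^32 ≡ 1591, 978^64 ≡ 131, 978^128 ≡ 1754, 978^256 ≡ 1719.
275 = 256 + 16 + 2 + 1, so 978^275 ≡ 1719·1998·1250·978 ≡ 460 (mod 2201).
x_0 = 460.
x_1 = 460^2 mod 2201 = 304.

304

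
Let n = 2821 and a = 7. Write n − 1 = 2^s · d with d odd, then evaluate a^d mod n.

931

n − 1 = 2820 = 2^2 · 705, so s = 2 and d = 705.
Repeated squaring mod 2821: 7^1 ≡ 7, 7^2 ≡ 49, 7^4 ≡ 2401, 7^8 ≡ 1498, 7^16 ≡ 1309, 7^32 ≡ 1134, 7^64 ≡ 2401, 7^128 ≡ 1498, 7^256 ≡ 1309, 7^512 ≡ 1134.
705 = 512 + 128 + 64 + 1, so 7^705 ≡ 1134·1498·2401·7 ≡ 931 (mod 2821).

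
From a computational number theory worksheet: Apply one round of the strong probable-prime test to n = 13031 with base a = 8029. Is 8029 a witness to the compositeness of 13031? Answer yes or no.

n − 1 = 13030 = 2^1 · 6515, so s = 1 and d = 6515.
x_0 = 8029^6515 mod 13031 = 3190.
x_0 ∉ {1, 13030} and s = 1, so 8029 is a Miller–Rabin witness and 13031 is composite.

yes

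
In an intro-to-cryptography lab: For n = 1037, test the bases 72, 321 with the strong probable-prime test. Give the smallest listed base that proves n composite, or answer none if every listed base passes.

321

n − 1 = 1036 = 2^2 · 259, so s = 2 and d = 259.
Base 72: x_0 = 72^259 mod 1037 = 965. x_0 is neither 1 nor 1036, so continue squaring. x_1 = 965^2 mod 1037 = 1036. x_1 ≡ −1, so 72 is not a witness.
Base 321: x_0 = 321^259 mod 1037 = 876. x_0 is neither 1 nor 1036, so continue squaring. x_1 = 876^2 mod 1037 = 1033. Reached i = s−1 = 1 without hitting −1: 321 is a Miller–Rabin witness and 1037 is composite.
The smallest witness among the given bases is 321.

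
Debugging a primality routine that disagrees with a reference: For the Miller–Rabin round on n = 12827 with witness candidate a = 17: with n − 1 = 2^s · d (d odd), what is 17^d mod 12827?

n − 1 = 12826 = 2^1 · 6413, so s = 1 and d = 6413.
Repeated squaring mod 12827: 17^1 ≡ 17, 17^2 ≡ 289, 17^4 ≡ 6559, 17^8 ≡ 11550, 17^16 ≡ 1700, 17^32 ≡ 3925, 17^64 ≡ 398, 17^128 ≡ 4480, 17^256 ≡ 8972, 17^512 ≡ 7359, 17^1024 ≡ 12114, 17^2048 ≡ 8116, 17^4096 ≡ 2811.
6413 = 4096 + 2048 + 256 + 8 + 4 + 1, so 17^6413 ≡ 2811·8116·8972·11550·6559·17 ≡ 7741 (mod 12827).

7741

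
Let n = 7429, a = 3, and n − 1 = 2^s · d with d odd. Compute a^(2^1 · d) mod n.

n − 1 = 7428 = 2^2 · 1857, so s = 2 and d = 1857.
Repeated squaring mod 7429: 3^1 ≡ 3, 3^2 ≡ 9, 3^4 ≡ 81, 3^8 ≡ 6561, 3^16 ≡ 3095, 3^32 ≡ 3044, 3^64 ≡ 1973, 3^128 ≡ 7362, 3^256 ≡ 4489, 3^512 ≡ 3673, 3^1024 ≡ 7294.
1857 = 1024 + 512 + 256 + 64 + 1, so 3^1857 ≡ 7294·3673·4489·1973·3 ≡ 3675 (mod 7429).
x_0 = 3675.
x_1 = 3675^2 mod 7429 = 7132.

7132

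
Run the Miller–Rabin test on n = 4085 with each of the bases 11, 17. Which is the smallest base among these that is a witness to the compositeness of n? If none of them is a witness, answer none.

n − 1 = 4084 = 2^2 · 1021, so s = 2 and d = 1021.
Base 11: x_0 = 11^1021 mod 4085 = 391. x_0 is neither 1 nor 4084, so continue squaring. x_1 = 391^2 mod 4085 = 1736. Reached i = s−1 = 1 without hitting −1: 11 is a Miller–Rabin witness and 4085 is composite.
Base 17: x_0 = 17^1021 mod 4085 = 3797. x_0 is neither 1 nor 4084, so continue squaring. x_1 = 3797^2 mod 4085 = 1244. Reached i = s−1 = 1 without hitting −1: 17 is a Miller–Rabin witness and 4085 is composite.
The smallest witness among the given bases is 11.

11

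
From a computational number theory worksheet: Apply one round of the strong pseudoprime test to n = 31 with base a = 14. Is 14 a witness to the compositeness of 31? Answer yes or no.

n − 1 = 30 = 2^1 · 15, so s = 1 and d = 15.
x_0 = 14^15 mod 31 = 1.
x_0 = 1, so 14 is not a witness.

no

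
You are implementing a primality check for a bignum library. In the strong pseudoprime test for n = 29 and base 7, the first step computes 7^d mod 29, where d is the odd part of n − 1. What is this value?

1

n − 1 = 28 = 2^2 · 7, so s = 2 and d = 7.
7^7 mod 29 = 1.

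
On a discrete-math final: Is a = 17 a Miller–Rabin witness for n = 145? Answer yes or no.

no

n − 1 = 144 = 2^4 · 9, so s = 4 and d = 9.
Repeated squaring mod 145: 17^1 ≡ 17, 17^2 ≡ 144, 17^4 ≡ 1, 17^8 ≡ 1.
9 = 8 + 1, so 17^9 ≡ 1·17 ≡ 17 (mod 145).
x_0 = 17^9 mod 145 = 17.
x_0 is neither 1 nor 144, so continue squaring.
x_1 = 17^2 mod 145 = 144.
x_1 ≡ −1, so 17 is not a witness.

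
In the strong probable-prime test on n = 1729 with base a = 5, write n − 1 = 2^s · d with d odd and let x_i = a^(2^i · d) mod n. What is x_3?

n − 1 = 1728 = 2^6 · 27, so s = 6 and d = 27.
x_0 = 5^27 mod 1729 = 1217.
x_1 = 1217^2 mod 1729 = 1065.
x_2 = 1065^2 mod 1729 = 1.
x_3 = 1^2 mod 1729 = 1.

1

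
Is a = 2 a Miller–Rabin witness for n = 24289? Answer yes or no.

n − 1 = 24288 = 2^5 · 759, so s = 5 and d = 759.
x_0 = 2^759 mod 24289 = 12623.
x_0 is neither 1 nor 24288, so continue squaring.
x_1 = 12623^2 mod 24289 = 4289.
x_2 = 4289^2 mod 24289 = 8748.
x_3 = 8748^2 mod 24289 = 17154.
x_4 = 17154^2 mod 24289 = 22770.
Reached i = s−1 = 4 without hitting −1: 2 is a Miller–Rabin witness and 24289 is composite.

yes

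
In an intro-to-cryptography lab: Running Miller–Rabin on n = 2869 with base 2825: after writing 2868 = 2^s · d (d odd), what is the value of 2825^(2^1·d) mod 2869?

n − 1 = 2868 = 2^2 · 717, so s = 2 and d = 717.
x_0 = 2825^717 mod 2869 = 65.
x_1 = 65^2 mod 2869 = 1356.

1356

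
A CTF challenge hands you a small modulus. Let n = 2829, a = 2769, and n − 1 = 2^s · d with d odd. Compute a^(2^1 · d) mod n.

900

n − 1 = 2828 = 2^2 · 707, so s = 2 and d = 707.
x_0 = 2769^707 mod 2829 = 522.
x_1 = 522^2 mod 2829 = 900.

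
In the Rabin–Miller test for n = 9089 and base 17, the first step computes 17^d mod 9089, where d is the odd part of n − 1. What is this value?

3166

n − 1 = 9088 = 2^7 · 71, so s = 7 and d = 71.
Repeated squaring mod 9089: 17^1 ≡ 17, 17^2 ≡ 289, 17^4 ≡ 1720, 17^8 ≡ 4475, 17^16 ≡ 2558, 17^32 ≡ 8373, 17^64 ≡ 3672.
71 = 64 + 4 + 2 + 1, so 17^71 ≡ 3672·1720·289·17 ≡ 3166 (mod 9089).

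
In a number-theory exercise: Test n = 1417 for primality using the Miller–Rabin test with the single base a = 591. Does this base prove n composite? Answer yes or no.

yes

n − 1 = 1416 = 2^3 · 177, so s = 3 and d = 177.
x_0 = 591^177 mod 1417 = 980.
x_0 is neither 1 nor 1416, so continue squaring.
x_1 = 980^2 mod 1417 = 1091.
x_2 = 1091^2 mod 1417 = 1.
x_2 = 1 but x_1 ≠ ±1, a nontrivial square root of 1 — 591 is a witness and 1417 is composite.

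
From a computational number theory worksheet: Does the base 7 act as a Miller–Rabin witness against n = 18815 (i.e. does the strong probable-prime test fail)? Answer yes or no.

n − 1 = 18814 = 2^1 · 9407, so s = 1 and d = 9407.
x_0 = 7^9407 mod 18815 = 1228.
x_0 ∉ {1, 18814} and s = 1, so 7 is a Miller–Rabin witness and 18815 is composite.

yes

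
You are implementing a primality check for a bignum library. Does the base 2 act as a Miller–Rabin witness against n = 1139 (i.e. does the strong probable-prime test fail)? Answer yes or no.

n − 1 = 1138 = 2^1 · 569, so s = 1 and d = 569.
x_0 = 2^569 mod 1139 = 682.
x_0 ∉ {1, 1138} and s = 1, so 2 is a Miller–Rabin witness and 1139 is composite.

yes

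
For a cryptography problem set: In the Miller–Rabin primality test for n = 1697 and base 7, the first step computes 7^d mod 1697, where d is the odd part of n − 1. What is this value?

910

n − 1 = 1696 = 2^5 · 53, so s = 5 and d = 53.
7^53 mod 1697 = 910.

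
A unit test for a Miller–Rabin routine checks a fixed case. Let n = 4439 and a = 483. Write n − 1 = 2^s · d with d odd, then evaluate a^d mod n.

n − 1 = 4438 = 2^1 · 2219, so s = 1 and d = 2219.
483^2219 mod 4439 = 4071.

4071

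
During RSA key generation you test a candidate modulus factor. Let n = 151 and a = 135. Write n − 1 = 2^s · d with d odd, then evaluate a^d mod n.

150

n − 1 = 150 = 2^1 · 75, so s = 1 and d = 75.
135^75 mod 151 = 150.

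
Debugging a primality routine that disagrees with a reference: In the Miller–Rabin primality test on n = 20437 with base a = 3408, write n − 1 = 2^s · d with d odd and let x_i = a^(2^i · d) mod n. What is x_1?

n − 1 = 20436 = 2^2 · 5109, so s = 2 and d = 5109.
x_0 = 3408^5109 mod 20437 = 15155.
x_1 = 15155^2 mod 20437 = 3019.

3019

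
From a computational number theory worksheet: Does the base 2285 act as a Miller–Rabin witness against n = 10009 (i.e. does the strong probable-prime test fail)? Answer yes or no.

n − 1 = 10008 = 2^3 · 1251, so s = 3 and d = 1251.
Repeated squaring mod 10009: 2285^1 ≡ 2285, 2285^2 ≡ 6536, 2285^4 ≡ 884, 2285^8 ≡ 754, 2285^16 ≡ 8012, 2285^32 ≡ 4427, 2285^64 ≡ 707, 2285^128 ≡ 9408, 2285^256 ≡ 877, 2285^512 ≡ 8445, 2285^1024 ≡ 3900.
1251 = 1024 + 128 + 64 + 32 + 2 + 1, so 2285^1251 ≡ 3900·9408·707·4427·6536·2285 ≡ 792 (mod 10009).
x_0 = 2285^1251 mod 10009 = 792.
x_0 is neither 1 nor 10008, so continue squaring.
x_1 = 792^2 mod 10009 = 6706.
x_2 = 6706^2 mod 10009 = 10008.
x_2 ≡ −1, so 2285 is not a witness.

no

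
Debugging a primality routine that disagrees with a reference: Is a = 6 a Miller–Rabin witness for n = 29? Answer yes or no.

n − 1 = 28 = 2^2 · 7, so s = 2 and d = 7.
x_0 = 6^7 mod 29 = 28.
x_0 = 28 ≡ −1, so 6 is not a witness.

no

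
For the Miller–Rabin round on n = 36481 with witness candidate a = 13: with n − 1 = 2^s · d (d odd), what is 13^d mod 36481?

11270

n − 1 = 36480 = 2^7 · 285, so s = 7 and d = 285.
13^285 mod 36481 = 11270.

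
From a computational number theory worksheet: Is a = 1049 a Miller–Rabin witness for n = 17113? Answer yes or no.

n − 1 = 17112 = 2^3 · 2139, so s = 3 and d = 2139.
x_0 = 1049^2139 mod 17113 = 14573.
x_0 is neither 1 nor 17112, so continue squaring.
x_1 = 14573^2 mod 17113 = 17112.
x_1 ≡ −1, so 1049 is not a witness.

no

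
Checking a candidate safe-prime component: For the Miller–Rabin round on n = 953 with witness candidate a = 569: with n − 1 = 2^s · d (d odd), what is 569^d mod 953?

n − 1 = 952 = 2^3 · 119, so s = 3 and d = 119.
569^119 mod 953 = 617.

617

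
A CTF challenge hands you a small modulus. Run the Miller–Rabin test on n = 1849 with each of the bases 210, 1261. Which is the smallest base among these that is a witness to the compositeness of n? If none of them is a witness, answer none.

none

n − 1 = 1848 = 2^3 · 231, so s = 3 and d = 231.
Base 210: x_0 = 210^231 mod 1849 = 1. x_0 = 1, so 210 is not a witness.
Base 1261: x_0 = 1261^231 mod 1849 = 1. x_0 = 1, so 1261 is not a witness.
No listed base is a witness for 1849.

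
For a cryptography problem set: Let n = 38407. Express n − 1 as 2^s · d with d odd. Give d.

Halving: 38406 → 19203; 19203 is odd.
So 38406 = 2^1 · 19203.

19203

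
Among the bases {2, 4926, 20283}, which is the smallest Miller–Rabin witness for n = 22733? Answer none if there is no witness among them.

n − 1 = 22732 = 2^2 · 5683, so s = 2 and d = 5683.
Base 2: x_0 = 2^5683 mod 22733 = 2604. x_0 is neither 1 nor 22732, so continue squaring. x_1 = 2604^2 mod 22733 = 6382. Reached i = s−1 = 1 without hitting −1: 2 is a Miller–Rabin witness and 22733 is composite.
Base 4926: x_0 = 4926^5683 mod 22733 = 1600. x_0 is neither 1 nor 22732, so continue squaring. x_1 = 1600^2 mod 22733 = 13904. Reached i = s−1 = 1 without hitting −1: 4926 is a Miller–Rabin witness and 22733 is composite.
Base 20283: x_0 = 20283^5683 mod 22733 = 2645. x_0 is neither 1 nor 22732, so continue squaring. x_1 = 2645^2 mod 22733 = 16994. Reached i = s−1 = 1 without hitting −1: 20283 is a Miller–Rabin witness and 22733 is composite.
The smallest witness among the given bases is 2.

2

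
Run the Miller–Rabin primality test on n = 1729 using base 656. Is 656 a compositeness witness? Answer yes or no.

n − 1 = 1728 = 2^6 · 27, so s = 6 and d = 27.
Repeated squaring mod 1729: 656^1 ≡ 656, 656^2 ≡ 1544, 656^4 ≡ 1374, 656^8 ≡ 1537, 656^16 ≡ 555.
27 = 16 + 8 + 2 + 1, so 656^27 ≡ 555·1537·1544·656 ≡ 398 (mod 1729).
x_0 = 656^27 mod 1729 = 398.
x_0 is neither 1 nor 1728, so continue squaring.
x_1 = 398^2 mod 1729 = 1065.
x_2 = 1065^2 mod 1729 = 1.
x_2 = 1 but x_1 ≠ ±1, a nontrivial square root of 1 — 656 is a witness and 1729 is composite.

yes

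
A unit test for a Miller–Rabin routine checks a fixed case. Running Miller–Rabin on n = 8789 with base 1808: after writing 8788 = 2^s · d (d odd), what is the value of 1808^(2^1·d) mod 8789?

n − 1 = 8788 = 2^2 · 2197, so s = 2 and d = 2197.
By repeated squaring, 1808^2197 ≡ 5175 (mod 8789).
x_0 = 5175.
x_1 = 5175^2 mod 8789 = 542.

542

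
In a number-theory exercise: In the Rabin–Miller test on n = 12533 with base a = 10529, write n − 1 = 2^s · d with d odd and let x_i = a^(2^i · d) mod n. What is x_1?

5412

n − 1 = 12532 = 2^2 · 3133, so s = 2 and d = 3133.
x_0 = 10529^3133 mod 12533 = 7792.
x_1 = 7792^2 mod 12533 = 5412.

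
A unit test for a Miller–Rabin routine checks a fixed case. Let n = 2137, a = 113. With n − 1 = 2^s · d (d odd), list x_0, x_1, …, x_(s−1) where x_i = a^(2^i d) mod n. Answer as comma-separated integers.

n − 1 = 2136 = 2^3 · 267, so s = 3 and d = 267.
x_0 = 113^267 mod 2137 = 265.
x_1 = 265^2 mod 2137 = 1841.
x_2 = 1841^2 mod 2137 = 2136.

265, 1841, 2136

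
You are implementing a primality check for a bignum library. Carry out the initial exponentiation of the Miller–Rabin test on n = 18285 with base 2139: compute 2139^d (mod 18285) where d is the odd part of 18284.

n − 1 = 18284 = 2^2 · 4571, so s = 2 and d = 4571.
2139^4571 mod 18285 = 11799.

11799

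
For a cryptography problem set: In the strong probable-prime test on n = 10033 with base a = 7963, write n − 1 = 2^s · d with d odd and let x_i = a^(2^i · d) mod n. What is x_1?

n − 1 = 10032 = 2^4 · 627, so s = 4 and d = 627.
x_0 = 7963^627 mod 10033 = 9255.
x_1 = 9255^2 mod 10033 = 3304.

3304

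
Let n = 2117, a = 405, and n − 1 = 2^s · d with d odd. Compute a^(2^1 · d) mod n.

n − 1 = 2116 = 2^2 · 529, so s = 2 and d = 529.
x_0 = 405^529 mod 2117 = 28.
x_1 = 28^2 mod 2117 = 784.

784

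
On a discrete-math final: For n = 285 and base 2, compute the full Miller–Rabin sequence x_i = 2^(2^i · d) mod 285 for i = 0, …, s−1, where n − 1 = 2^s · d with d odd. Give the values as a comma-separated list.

143, 214

n − 1 = 284 = 2^2 · 71, so s = 2 and d = 71.
x_0 = 2^71 mod 285 = 143.
x_1 = 143^2 mod 285 = 214.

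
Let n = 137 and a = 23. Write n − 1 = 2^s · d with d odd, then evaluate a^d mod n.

n − 1 = 136 = 2^3 · 17, so s = 3 and d = 17.
Repeated squaring mod 137: 23^1 ≡ 23, 23^2 ≡ 118, 23^4 ≡ 87, 23^8 ≡ 34, 23^16 ≡ 60.
17 = 16 + 1, so 23^17 ≡ 60·23 ≡ 10 (mod 137).

10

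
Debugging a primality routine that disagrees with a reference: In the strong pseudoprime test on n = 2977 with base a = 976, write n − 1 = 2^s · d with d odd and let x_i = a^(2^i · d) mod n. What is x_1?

1418

n − 1 = 2976 = 2^5 · 93, so s = 5 and d = 93.
x_0 = 976^93 mod 2977 = 1535.
x_1 = 1535^2 mod 2977 = 1418.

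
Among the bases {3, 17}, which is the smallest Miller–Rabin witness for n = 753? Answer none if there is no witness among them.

n − 1 = 752 = 2^4 · 47, so s = 4 and d = 47.
Base 3: x_0 = 3^47 mod 753 = 36. x_0 is neither 1 nor 752, so continue squaring. x_1 = 36^2 mod 753 = 543. x_2 = 543^2 mod 753 = 426. x_3 = 426^2 mod 753 = 3. Reached i = s−1 = 3 without hitting −1: 3 is a Miller–Rabin witness and 753 is composite.
Base 17: x_0 = 17^47 mod 753 = 449. x_0 is neither 1 nor 752, so continue squaring. x_1 = 449^2 mod 753 = 550. x_2 = 550^2 mod 753 = 547. x_3 = 547^2 mod 753 = 268. Reached i = s−1 = 3 without hitting −1: 17 is a Miller–Rabin witness and 753 is composite.
The smallest witness among the given bases is 3.

3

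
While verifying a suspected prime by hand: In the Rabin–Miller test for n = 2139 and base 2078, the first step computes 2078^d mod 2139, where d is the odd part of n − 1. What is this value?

869

n − 1 = 2138 = 2^1 · 1069, so s = 1 and d = 1069.
2078^1069 mod 2139 = 869.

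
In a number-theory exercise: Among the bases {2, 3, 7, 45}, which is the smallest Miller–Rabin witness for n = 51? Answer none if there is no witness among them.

2

n − 1 = 50 = 2^1 · 25, so s = 1 and d = 25.
Base 2: x_0 = 2^25 mod 51 = 2. x_0 ∉ {1, 50} and s = 1, so 2 is a Miller–Rabin witness and 51 is composite.
Base 3: x_0 = 3^25 mod 51 = 48. x_0 ∉ {1, 50} and s = 1, so 3 is a Miller–Rabin witness and 51 is composite.
Base 7: x_0 = 7^25 mod 51 = 10. x_0 ∉ {1, 50} and s = 1, so 7 is a Miller–Rabin witness and 51 is composite.
Base 45: x_0 = 45^25 mod 51 = 6. x_0 ∉ {1, 50} and s = 1, so 45 is a Miller–Rabin witness and 51 is composite.
The smallest witness among the given bases is 2.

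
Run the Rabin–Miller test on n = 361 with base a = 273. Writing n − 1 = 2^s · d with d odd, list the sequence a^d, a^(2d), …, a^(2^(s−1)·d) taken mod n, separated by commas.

n − 1 = 360 = 2^3 · 45, so s = 3 and d = 45.
x_0 = 273^45 mod 361 = 343.
x_1 = 343^2 mod 361 = 324.
x_2 = 324^2 mod 361 = 286.

343, 324, 286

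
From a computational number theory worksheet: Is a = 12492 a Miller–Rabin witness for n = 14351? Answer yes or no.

yes

n − 1 = 14350 = 2^1 · 7175, so s = 1 and d = 7175.
x_0 = 12492^7175 mod 14351 = 3773.
x_0 ∉ {1, 14350} and s = 1, so 12492 is a Miller–Rabin witness and 14351 is composite.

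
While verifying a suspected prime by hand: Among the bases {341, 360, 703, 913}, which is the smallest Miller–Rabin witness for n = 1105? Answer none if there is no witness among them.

360

n − 1 = 1104 = 2^4 · 69, so s = 4 and d = 69.
Base 341: x_0 = 341^69 mod 1105 = 1. x_0 = 1, so 341 is not a witness.
Base 360: x_0 = 360^69 mod 1105 = 430. x_0 is neither 1 nor 1104, so continue squaring. x_1 = 430^2 mod 1105 = 365. x_2 = 365^2 mod 1105 = 625. x_3 = 625^2 mod 1105 = 560. Reached i = s−1 = 3 without hitting −1: 360 is a Miller–Rabin witness and 1105 is composite.
Base 703: x_0 = 703^69 mod 1105 = 313. x_0 is neither 1 nor 1104, so continue squaring. x_1 = 313^2 mod 1105 = 729. x_2 = 729^2 mod 1105 = 1041. x_3 = 1041^2 mod 1105 = 781. Reached i = s−1 = 3 without hitting −1: 703 is a Miller–Rabin witness and 1105 is composite.
Base 913: x_0 = 913^69 mod 1105 = 768. x_0 is neither 1 nor 1104, so continue squaring. x_1 = 768^2 mod 1105 = 859. x_2 = 859^2 mod 1105 = 846. x_3 = 846^2 mod 1105 = 781. Reached i = s−1 = 3 without hitting −1: 913 is a Miller–Rabin witness and 1105 is composite.
The smallest witness among the given bases is 360.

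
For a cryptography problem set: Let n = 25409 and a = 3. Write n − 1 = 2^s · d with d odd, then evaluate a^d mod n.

n − 1 = 25408 = 2^6 · 397, so s = 6 and d = 397.
3^397 mod 25409 = 9142.

9142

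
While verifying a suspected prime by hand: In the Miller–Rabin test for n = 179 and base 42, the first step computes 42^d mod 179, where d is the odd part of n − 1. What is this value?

n − 1 = 178 = 2^1 · 89, so s = 1 and d = 89.
Repeated squaring mod 179: 42^1 ≡ 42, 42^2 ≡ 153, 42^4 ≡ 139, 42^8 ≡ 168, 42^16 ≡ 121, 42^32 ≡ 142, 42^64 ≡ 116.
89 = 64 + 16 + 8 + 1, so 42^89 ≡ 116·121·168·42 ≡ 1 (mod 179).

1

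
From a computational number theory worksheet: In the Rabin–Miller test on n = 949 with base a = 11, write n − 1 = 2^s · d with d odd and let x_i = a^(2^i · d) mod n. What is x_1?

441

n − 1 = 948 = 2^2 · 237, so s = 2 and d = 237.
Repeated squaring mod 949: 11^1 ≡ 11, 11^2 ≡ 121, 11^4 ≡ 406, 11^8 ≡ 659, 11^16 ≡ 588, 11^32 ≡ 308, 11^64 ≡ 913, 11^128 ≡ 347.
237 = 128 + 64 + 32 + 8 + 4 + 1, so 11^237 ≡ 347·913·308·659·406·11 ≡ 125 (mod 949).
x_0 = 125.
x_1 = 125^2 mod 949 = 441.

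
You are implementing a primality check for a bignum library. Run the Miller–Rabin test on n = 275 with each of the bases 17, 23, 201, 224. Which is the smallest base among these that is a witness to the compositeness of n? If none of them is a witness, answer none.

n − 1 = 274 = 2^1 · 137, so s = 1 and d = 137.
Base 17: x_0 = 17^137 mod 275 = 52. x_0 ∉ {1, 274} and s = 1, so 17 is a Miller–Rabin witness and 275 is composite.
Base 23: x_0 = 23^137 mod 275 = 78. x_0 ∉ {1, 274} and s = 1, so 23 is a Miller–Rabin witness and 275 is composite.
Base 201: x_0 = 201^137 mod 275 = 251. x_0 ∉ {1, 274} and s = 1, so 201 is a Miller–Rabin witness and 275 is composite.
Base 224: x_0 = 224^137 mod 275 = 49. x_0 ∉ {1, 274} and s = 1, so 224 is a Miller–Rabin witness and 275 is composite.
The smallest witness among the given bases is 17.

17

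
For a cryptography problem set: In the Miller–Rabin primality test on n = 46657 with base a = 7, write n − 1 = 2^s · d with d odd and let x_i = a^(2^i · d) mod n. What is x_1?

2443

n − 1 = 46656 = 2^6 · 729, so s = 6 and d = 729.
Repeated squaring mod 46657: 7^1 ≡ 7, 7^2 ≡ 49, 7^4 ≡ 2401, 7^8 ≡ 25990, 7^16 ≡ 26711, 7^32 ≡ 45334, 7^64 ≡ 24020, 7^128 ≡ 46595, 7^256 ≡ 3844, 7^512 ≡ 32724.
729 = 512 + 128 + 64 + 16 + 8 + 1, so 7^729 ≡ 32724·46595·24020·26711·25990·7 ≡ 31858 (mod 46657).
x_0 = 31858.
x_1 = 31858^2 mod 46657 = 2443.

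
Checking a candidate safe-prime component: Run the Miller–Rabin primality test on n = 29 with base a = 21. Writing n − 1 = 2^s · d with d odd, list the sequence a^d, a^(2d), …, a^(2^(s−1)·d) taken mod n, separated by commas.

12, 28

n − 1 = 28 = 2^2 · 7, so s = 2 and d = 7.
x_0 = 21^7 mod 29 = 12.
x_1 = 12^2 mod 29 = 28.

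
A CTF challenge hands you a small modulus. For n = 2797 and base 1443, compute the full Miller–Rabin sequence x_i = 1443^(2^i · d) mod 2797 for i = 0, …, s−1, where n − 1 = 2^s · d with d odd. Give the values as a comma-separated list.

2796, 1

n − 1 = 2796 = 2^2 · 699, so s = 2 and d = 699.
x_0 = 1443^699 mod 2797 = 2796.
x_1 = 2796^2 mod 2797 = 1.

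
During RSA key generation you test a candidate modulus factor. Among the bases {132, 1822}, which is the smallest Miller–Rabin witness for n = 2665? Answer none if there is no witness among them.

n − 1 = 2664 = 2^3 · 333, so s = 3 and d = 333.
Base 132: x_0 = 132^333 mod 2665 = 2592. x_0 is neither 1 nor 2664, so continue squaring. x_1 = 2592^2 mod 2665 = 2664. x_1 ≡ −1, so 132 is not a witness.
Base 1822: x_0 = 1822^333 mod 2665 = 707. x_0 is neither 1 nor 2664, so continue squaring. x_1 = 707^2 mod 2665 = 1494. x_2 = 1494^2 mod 2665 = 1431. Reached i = s−1 = 2 without hitting −1: 1822 is a Miller–Rabin witness and 2665 is composite.
The smallest witness among the given bases is 1822.

1822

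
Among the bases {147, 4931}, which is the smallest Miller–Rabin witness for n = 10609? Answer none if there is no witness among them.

n − 1 = 10608 = 2^4 · 663, so s = 4 and d = 663.
Base 147: x_0 = 147^663 mod 10609 = 10608. x_0 = 10608 ≡ −1, so 147 is not a witness.
Base 4931: x_0 = 4931^663 mod 10609 = 10608. x_0 = 10608 ≡ −1, so 4931 is not a witness.
No listed base is a witness for 10609.

none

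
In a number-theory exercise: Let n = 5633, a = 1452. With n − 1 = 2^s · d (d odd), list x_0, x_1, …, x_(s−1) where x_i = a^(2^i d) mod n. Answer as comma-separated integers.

4199, 311, 960, 3421, 3500, 3858, 1778, 1171, 2422

n − 1 = 5632 = 2^9 · 11, so s = 9 and d = 11.
x_0 = 1452^11 mod 5633 = 4199.
x_1 = 4199^2 mod 5633 = 311.
x_2 = 311^2 mod 5633 = 960.
x_3 = 960^2 mod 5633 = 3421.
x_4 = 3421^2 mod 5633 = 3500.
x_5 = 3500^2 mod 5633 = 3858.
x_6 = 3858^2 mod 5633 = 1778.
x_7 = 1778^2 mod 5633 = 1171.
x_8 = 1171^2 mod 5633 = 2422.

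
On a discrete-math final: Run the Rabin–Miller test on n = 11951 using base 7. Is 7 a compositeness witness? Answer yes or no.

n − 1 = 11950 = 2^1 · 5975, so s = 1 and d = 5975.
x_0 = 7^5975 mod 11951 = 7934.
x_0 ∉ {1, 11950} and s = 1, so 7 is a Miller–Rabin witness and 11951 is composite.

yes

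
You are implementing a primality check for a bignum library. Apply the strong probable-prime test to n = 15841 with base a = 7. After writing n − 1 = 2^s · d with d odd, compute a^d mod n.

n − 1 = 15840 = 2^5 · 495, so s = 5 and d = 495.
7^495 mod 15841 = 12432.

12432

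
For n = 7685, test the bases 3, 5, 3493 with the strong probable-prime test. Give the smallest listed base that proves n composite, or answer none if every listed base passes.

3

n − 1 = 7684 = 2^2 · 1921, so s = 2 and d = 1921.
Base 3: x_0 = 3^1921 mod 7685 = 4613. x_0 is neither 1 nor 7684, so continue squaring. x_1 = 4613^2 mod 7685 = 4. Reached i = s−1 = 1 without hitting −1: 3 is a Miller–Rabin witness and 7685 is composite.
Base 5: x_0 = 5^1921 mod 7685 = 6215. x_0 is neither 1 nor 7684, so continue squaring. x_1 = 6215^2 mod 7685 = 1415. Reached i = s−1 = 1 without hitting −1: 5 is a Miller–Rabin witness and 7685 is composite.
Base 3493: x_0 = 3493^1921 mod 7685 = 3908. x_0 is neither 1 nor 7684, so continue squaring. x_1 = 3908^2 mod 7685 = 2369. Reached i = s−1 = 1 without hitting −1: 3493 is a Miller–Rabin witness and 7685 is composite.
The smallest witness among the given bases is 3.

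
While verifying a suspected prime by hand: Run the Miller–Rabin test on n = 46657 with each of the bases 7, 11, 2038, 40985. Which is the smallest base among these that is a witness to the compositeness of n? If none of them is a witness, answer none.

n − 1 = 46656 = 2^6 · 729, so s = 6 and d = 729.
Base 7: x_0 = 7^729 mod 46657 = 31858. x_0 is neither 1 nor 46656, so continue squaring. x_1 = 31858^2 mod 46657 = 2443. x_2 = 2443^2 mod 46657 = 42810. x_3 = 42810^2 mod 46657 = 9140. x_4 = 9140^2 mod 46657 = 23570. x_5 = 23570^2 mod 46657 = 1. x_5 = 1 but x_4 ≠ ±1, a nontrivial square root of 1 — 7 is a witness and 46657 is composite.
Base 11: x_0 = 11^729 mod 46657 = 42882. x_0 is neither 1 nor 46656, so continue squaring. x_1 = 42882^2 mod 46657 = 20240. x_2 = 20240^2 mod 46657 = 9140. x_3 = 9140^2 mod 46657 = 23570. x_4 = 23570^2 mod 46657 = 1. x_4 = 1 but x_3 ≠ ±1, a nontrivial square root of 1 — 11 is a witness and 46657 is composite.
Base 2038: x_0 = 2038^729 mod 46657 = 23087. x_0 is neither 1 nor 46656, so continue squaring. x_1 = 23087^2 mod 46657 = 1. x_1 = 1 but x_0 ≠ ±1, a nontrivial square root of 1 — 2038 is a witness and 46657 is composite.
Base 40985: x_0 = 40985^729 mod 46657 = 6735. x_0 is neither 1 nor 46656, so continue squaring. x_1 = 6735^2 mod 46657 = 9621. x_2 = 9621^2 mod 46657 = 42810. x_3 = 42810^2 mod 46657 = 9140. x_4 = 9140^2 mod 46657 = 23570. x_5 = 23570^2 mod 46657 = 1. x_5 = 1 but x_4 ≠ ±1, a nontrivial square root of 1 — 40985 is a witness and 46657 is composite.
The smallest witness among the given bases is 7.

7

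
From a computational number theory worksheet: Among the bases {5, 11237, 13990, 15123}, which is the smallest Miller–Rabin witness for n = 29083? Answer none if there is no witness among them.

5

n − 1 = 29082 = 2^1 · 14541, so s = 1 and d = 14541.
Base 5: x_0 = 5^14541 mod 29083 = 11168. x_0 ∉ {1, 29082} and s = 1, so 5 is a Miller–Rabin witness and 29083 is composite.
Base 11237: x_0 = 11237^14541 mod 29083 = 21973. x_0 ∉ {1, 29082} and s = 1, so 11237 is a Miller–Rabin witness and 29083 is composite.
Base 13990: x_0 = 13990^14541 mod 29083 = 23494. x_0 ∉ {1, 29082} and s = 1, so 13990 is a Miller–Rabin witness and 29083 is composite.
Base 15123: x_0 = 15123^14541 mod 29083 = 20542. x_0 ∉ {1, 29082} and s = 1, so 15123 is a Miller–Rabin witness and 29083 is composite.
The smallest witness among the given bases is 5.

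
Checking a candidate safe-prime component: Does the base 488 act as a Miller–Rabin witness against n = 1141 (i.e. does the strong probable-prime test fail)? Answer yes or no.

n − 1 = 1140 = 2^2 · 285, so s = 2 and d = 285.
x_0 = 488^285 mod 1141 = 1140.
x_0 = 1140 ≡ −1, so 488 is not a witness.

no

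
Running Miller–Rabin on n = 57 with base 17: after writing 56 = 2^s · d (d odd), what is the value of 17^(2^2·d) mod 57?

55

n − 1 = 56 = 2^3 · 7, so s = 3 and d = 7.
x_0 = 17^7 mod 57 = 5.
x_1 = 5^2 mod 57 = 25.
x_2 = 25^2 mod 57 = 55.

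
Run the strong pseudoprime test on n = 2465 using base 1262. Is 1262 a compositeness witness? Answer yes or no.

n − 1 = 2464 = 2^5 · 77, so s = 5 and d = 77.
By repeated squaring, 1262^77 ≡ 157 (mod 2465).
x_0 = 1262^77 mod 2465 = 157.
x_0 is neither 1 nor 2464, so continue squaring.
x_1 = 157^2 mod 2465 = 2464.
x_1 ≡ −1, so 1262 is not a witness.

no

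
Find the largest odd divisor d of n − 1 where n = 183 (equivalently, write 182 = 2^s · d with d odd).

Halving: 182 → 91; 91 is odd.
So 182 = 2^1 · 91.

91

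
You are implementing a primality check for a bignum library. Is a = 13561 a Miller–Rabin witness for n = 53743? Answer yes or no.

yes

n − 1 = 53742 = 2^1 · 26871, so s = 1 and d = 26871.
x_0 = 13561^26871 mod 53743 = 17945.
x_0 ∉ {1, 53742} and s = 1, so 13561 is a Miller–Rabin witness and 53743 is composite.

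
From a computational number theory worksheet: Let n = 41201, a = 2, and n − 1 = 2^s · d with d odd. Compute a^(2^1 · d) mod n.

n − 1 = 41200 = 2^4 · 2575, so s = 4 and d = 2575.
x_0 = 2^2575 mod 41201 = 1035.
x_1 = 1035^2 mod 41201 = 41200.

41200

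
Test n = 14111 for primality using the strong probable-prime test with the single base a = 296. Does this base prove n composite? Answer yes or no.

no

n − 1 = 14110 = 2^1 · 7055, so s = 1 and d = 7055.
x_0 = 296^7055 mod 14111 = 14110.
x_0 = 14110 ≡ −1, so 296 is not a witness.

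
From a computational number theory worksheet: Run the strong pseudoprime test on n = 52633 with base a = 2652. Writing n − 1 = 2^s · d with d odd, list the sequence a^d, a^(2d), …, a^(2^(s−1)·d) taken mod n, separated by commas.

3604, 41098, 1

n − 1 = 52632 = 2^3 · 6579, so s = 3 and d = 6579.
x_0 = 2652^6579 mod 52633 = 3604.
x_1 = 3604^2 mod 52633 = 41098.
x_2 = 41098^2 mod 52633 = 1.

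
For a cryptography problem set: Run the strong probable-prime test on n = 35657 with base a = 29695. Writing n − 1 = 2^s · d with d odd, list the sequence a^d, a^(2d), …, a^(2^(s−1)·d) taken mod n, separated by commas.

n − 1 = 35656 = 2^3 · 4457, so s = 3 and d = 4457.
x_0 = 29695^4457 mod 35657 = 8748.
x_1 = 8748^2 mod 35657 = 7582.
x_2 = 7582^2 mod 35657 = 7640.

8748, 7582, 7640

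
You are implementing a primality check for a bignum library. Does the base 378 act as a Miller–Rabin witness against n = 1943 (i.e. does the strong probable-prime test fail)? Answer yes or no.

n − 1 = 1942 = 2^1 · 971, so s = 1 and d = 971.
x_0 = 378^971 mod 1943 = 581.
x_0 ∉ {1, 1942} and s = 1, so 378 is a Miller–Rabin witness and 1943 is composite.

yes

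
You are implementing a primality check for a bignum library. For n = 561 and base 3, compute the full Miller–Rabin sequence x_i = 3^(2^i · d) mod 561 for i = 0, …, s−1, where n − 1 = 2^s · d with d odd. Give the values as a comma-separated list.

78, 474, 276, 441

n − 1 = 560 = 2^4 · 35, so s = 4 and d = 35.
x_0 = 3^35 mod 561 = 78.
x_1 = 78^2 mod 561 = 474.
x_2 = 474^2 mod 561 = 276.
x_3 = 276^2 mod 561 = 441.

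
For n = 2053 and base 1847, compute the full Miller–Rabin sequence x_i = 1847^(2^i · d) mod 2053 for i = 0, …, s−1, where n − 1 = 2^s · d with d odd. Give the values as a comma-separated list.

2052, 1

n − 1 = 2052 = 2^2 · 513, so s = 2 and d = 513.
x_0 = 1847^513 mod 2053 = 2052.
x_1 = 2052^2 mod 2053 = 1.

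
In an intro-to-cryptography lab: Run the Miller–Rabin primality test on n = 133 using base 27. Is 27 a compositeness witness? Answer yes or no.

n − 1 = 132 = 2^2 · 33, so s = 2 and d = 33.
Repeated squaring mod 133: 27^1 ≡ 27, 27^2 ≡ 64, 27^4 ≡ 106, 27^8 ≡ 64, 27^16 ≡ 106, 27^32 ≡ 64.
33 = 32 + 1, so 27^33 ≡ 64·27 ≡ 132 (mod 133).
x_0 = 27^33 mod 133 = 132.
x_0 = 132 ≡ −1, so 27 is not a witness.

no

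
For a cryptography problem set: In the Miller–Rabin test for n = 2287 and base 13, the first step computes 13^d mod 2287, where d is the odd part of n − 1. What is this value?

1

n − 1 = 2286 = 2^1 · 1143, so s = 1 and d = 1143.
13^1143 mod 2287 = 1.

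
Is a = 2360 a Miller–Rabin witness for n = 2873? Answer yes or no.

yes

n − 1 = 2872 = 2^3 · 359, so s = 3 and d = 359.
x_0 = 2360^359 mod 2873 = 2862.
x_0 is neither 1 nor 2872, so continue squaring.
x_1 = 2862^2 mod 2873 = 121.
x_2 = 121^2 mod 2873 = 276.
Reached i = s−1 = 2 without hitting −1: 2360 is a Miller–Rabin witness and 2873 is composite.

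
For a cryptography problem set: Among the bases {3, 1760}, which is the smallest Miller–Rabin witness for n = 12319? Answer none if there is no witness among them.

3

n − 1 = 12318 = 2^1 · 6159, so s = 1 and d = 6159.
Base 3: x_0 = 3^6159 mod 12319 = 4547. x_0 ∉ {1, 12318} and s = 1, so 3 is a Miller–Rabin witness and 12319 is composite.
Base 1760: x_0 = 1760^6159 mod 12319 = 3053. x_0 ∉ {1, 12318} and s = 1, so 1760 is a Miller–Rabin witness and 12319 is composite.
The smallest witness among the given bases is 3.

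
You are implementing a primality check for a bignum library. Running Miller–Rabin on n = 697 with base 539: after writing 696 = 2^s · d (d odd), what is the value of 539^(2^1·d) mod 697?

n − 1 = 696 = 2^3 · 87, so s = 3 and d = 87.
x_0 = 539^87 mod 697 = 398.
x_1 = 398^2 mod 697 = 185.

185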